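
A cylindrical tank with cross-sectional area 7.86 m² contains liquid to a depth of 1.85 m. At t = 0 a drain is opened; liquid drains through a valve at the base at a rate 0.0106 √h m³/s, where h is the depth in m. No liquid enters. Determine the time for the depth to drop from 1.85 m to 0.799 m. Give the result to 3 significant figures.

With no inflow, A dh/dt = −0.0106 √h.
∫ h^(−1/2) dh = −(0.0106/A) ∫ dt, giving 2√h = 2√h₀ − (0.0106/A) t.
t = 2A(√h₀ − √h)/0.0106 = 2·7.86·(√1.85 − √0.799)/0.0106
  = 15.720 × (1.3601 − 0.89387) / 0.0106 = 691.50 s.

692 s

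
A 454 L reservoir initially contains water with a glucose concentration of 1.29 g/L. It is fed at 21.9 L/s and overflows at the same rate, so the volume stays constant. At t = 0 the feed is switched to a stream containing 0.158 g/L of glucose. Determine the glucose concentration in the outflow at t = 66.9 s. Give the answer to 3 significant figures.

Species balance on the tank: V dC/dt = Q(C_in − C).
Time constant τ = V/Q = 454/21.9 = 20.731 s.
Integrating: C(t) = C_in + (C₀ − C_in) e^(−t/τ).
C(66.9) = 0.158 + (1.29 − 0.158)·e^(−66.9/20.731) = 0.158 + (1.1320)·0.039672 = 0.20291 g/L.

0.203 g/L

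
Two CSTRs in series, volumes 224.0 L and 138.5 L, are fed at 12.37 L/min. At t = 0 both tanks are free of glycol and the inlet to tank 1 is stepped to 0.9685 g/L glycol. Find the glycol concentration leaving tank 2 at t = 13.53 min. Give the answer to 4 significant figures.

0.2351 g/L

Species balance on tank i: dCᵢ/dt = (Cᵢ₋₁ − Cᵢ)/τᵢ with τᵢ = Vᵢ/Q.
τ₁ = 224.0/12.37 = 18.1083 min; τ₂ = 138.5/12.37 = 11.1964 min.
Solving the cascade with C₁(0)=C₂(0)=0 gives C₂(t) = C_in[1 − (τ₁ e^(−t/τ₁) − τ₂ e^(−t/τ₂))/(τ₁ − τ₂)].
At t = 13.53: e^(−t/τ₁) = 0.473705, e^(−t/τ₂) = 0.298669.
C₂ = 0.9685·[1 − (18.1083·0.473705 − 11.1964·0.298669)/(6.91188)] = 0.9685·0.242757 = 0.235110 g/L.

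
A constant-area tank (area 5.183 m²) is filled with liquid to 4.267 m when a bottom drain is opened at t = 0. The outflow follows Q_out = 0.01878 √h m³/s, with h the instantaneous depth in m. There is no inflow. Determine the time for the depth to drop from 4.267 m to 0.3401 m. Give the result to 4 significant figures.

818.3 s

With no inflow, A dh/dt = −0.01878 √h.
This is separable: 2 d(√h)/dt = −0.01878/A, so √h = √h₀ − (0.01878/(2A)) t.
t = 2A(√h₀ − √h)/0.01878 = 2·5.183·(√4.267 − √0.3401)/0.01878
  = 10.3660 × (2.06567 − 0.583181) / 0.01878 = 818.291 s.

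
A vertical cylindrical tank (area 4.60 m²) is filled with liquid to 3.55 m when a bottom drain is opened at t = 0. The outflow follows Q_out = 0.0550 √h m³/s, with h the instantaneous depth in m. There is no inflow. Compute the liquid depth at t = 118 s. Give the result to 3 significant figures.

1.39 m

Mass balance (ρ constant): A dh/dt = −0.0550 √h.
Separate and integrate: 2(√h − √h₀) = −(0.0550/A) t.
√h = √3.55 − 0.0550·118/(2·4.60) = 1.8841 − 0.70543 = 1.1787.
h = 1.1787² = 1.3894 m.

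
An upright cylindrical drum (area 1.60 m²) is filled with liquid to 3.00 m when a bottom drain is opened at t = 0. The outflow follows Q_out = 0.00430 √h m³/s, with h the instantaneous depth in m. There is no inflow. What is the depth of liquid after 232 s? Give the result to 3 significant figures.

Unsteady balance on liquid volume: A dh/dt = −0.00430 √h.
This is separable: 2 d(√h)/dt = −0.00430/A, so √h = √h₀ − (0.00430/(2A)) t.
√h = √3.00 − 0.00430·232/(2·1.60) = 1.7321 − 0.31175 = 1.4203.
h = 1.4203² = 2.0173 m.

2.02 m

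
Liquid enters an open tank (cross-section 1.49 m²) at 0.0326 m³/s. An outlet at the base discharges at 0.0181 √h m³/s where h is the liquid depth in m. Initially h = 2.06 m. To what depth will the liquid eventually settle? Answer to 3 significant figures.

A dh/dt = Q_in − 0.0181 √h. Steady state requires inflow = outflow:
Q_in = 0.0181 √h_ss ⇒ √h_ss = 0.0326/0.0181 = 1.8011.
h_ss = 1.8011² = 3.2440 m. (Since h₀ = 2.06 m < h_ss, the level will rise toward this value.)

3.24 m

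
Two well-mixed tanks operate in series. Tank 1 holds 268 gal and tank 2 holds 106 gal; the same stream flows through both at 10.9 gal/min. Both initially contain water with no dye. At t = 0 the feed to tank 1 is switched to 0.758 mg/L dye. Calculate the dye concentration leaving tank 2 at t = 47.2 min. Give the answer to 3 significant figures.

Time constants: τᵢ = Vᵢ/Q for each well-mixed tank.
τ₁ = 268/10.9 = 24.587 min; τ₂ = 106/10.9 = 9.7248 min.
Tank 1: C₁ = C_in(1 − e^(−t/τ₁)). Tank 2 (τ₁ ≠ τ₂): C₂ = C_in[1 − (τ₁ e^(−t/τ₁) − τ₂ e^(−t/τ₂))/(τ₁ − τ₂)].
At t = 47.2: e^(−t/τ₁) = 0.14665, e^(−t/τ₂) = 0.0078004.
C₂ = 0.758·[1 − (24.587·0.14665 − 9.7248·0.0078004)/(14.862)] = 0.758·0.76250 = 0.57797 mg/L.

0.578 mg/L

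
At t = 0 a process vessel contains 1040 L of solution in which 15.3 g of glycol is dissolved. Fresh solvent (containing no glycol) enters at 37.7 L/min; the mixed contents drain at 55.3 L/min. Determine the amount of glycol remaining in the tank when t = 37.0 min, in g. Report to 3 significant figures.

0.695 g

Let m(t) be the amount of glycol. Volume: V(t) = V₀ + (Q_in − Q_out) t = 1040 − 17.600 t; V(37.0) = 388.80 L.
Species balance (pure solvent in): dm/dt = −Q_out · m/V(t).
Separate: dm/m = −Q_out dt/V(t) ⇒ ln(m/m₀) = −(Q_out/(Q_in−Q_out)) ln(V/V₀).
m = m₀ (V₀/V)^(Q_out/(Q_in−Q_out)) = 15.3 × (1040/388.80)^(-3.1420) = 0.69514 g.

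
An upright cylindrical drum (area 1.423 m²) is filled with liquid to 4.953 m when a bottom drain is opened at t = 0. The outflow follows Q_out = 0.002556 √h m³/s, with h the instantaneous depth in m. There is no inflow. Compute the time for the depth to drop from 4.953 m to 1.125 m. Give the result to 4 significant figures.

Unsteady balance on liquid volume: A dh/dt = −0.002556 √h.
This is separable: 2 d(√h)/dt = −0.002556/A, so √h = √h₀ − (0.002556/(2A)) t.
t = 2A(√h₀ − √h)/0.002556 = 2·1.423·(√4.953 − √1.125)/0.002556
  = 2.84600 × (2.22553 − 1.06066) / 0.002556 = 1297.04 s.

1297 s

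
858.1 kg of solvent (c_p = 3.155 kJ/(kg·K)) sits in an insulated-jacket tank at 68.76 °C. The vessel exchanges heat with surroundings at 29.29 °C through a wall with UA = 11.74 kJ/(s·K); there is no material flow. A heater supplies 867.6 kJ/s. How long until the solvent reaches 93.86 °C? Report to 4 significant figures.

Unsteady energy balance on the tank contents: M c_p dT/dt = −UA(T − T_amb) + Q̇.
τ = M c_p/UA = 230.605 s; T_ss = T_amb + Q̇/UA = 29.29 + 867.6/11.74 = 103.191 °C.
T(t) = T_ss + (T₀ − T_ss)e^(−t/τ); set T = 93.86:
t = −τ ln[(T − T_ss)/(T₀ − T_ss)] = −230.605 · ln(0.271010) = 301.078 s.

301.1 s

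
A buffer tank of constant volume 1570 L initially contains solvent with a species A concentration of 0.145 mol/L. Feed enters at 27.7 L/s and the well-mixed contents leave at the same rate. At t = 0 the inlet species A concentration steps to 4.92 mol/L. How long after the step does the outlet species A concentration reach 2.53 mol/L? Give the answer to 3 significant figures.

39.2 s

Species balance: V dC/dt = Q(C_in − C) ⇒ τ = V/Q = 56.679 s.
C(t) = C_in + (C₀ − C_in) e^(−t/τ). Set C = 2.53 and solve for t:
e^(−t/τ) = (C − C_in)/(C₀ − C_in) = (2.53 − 4.92)/(0.145 − 4.92) = 0.50052
t = −τ ln(…) = 56.679 × 0.69210 = 39.227 s.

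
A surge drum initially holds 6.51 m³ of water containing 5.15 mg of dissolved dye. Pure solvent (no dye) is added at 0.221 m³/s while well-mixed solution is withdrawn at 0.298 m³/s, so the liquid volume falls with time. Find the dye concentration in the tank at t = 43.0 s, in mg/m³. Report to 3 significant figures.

0.103 mg/m³

Let m(t) be the amount of dye. Volume: V(t) = V₀ + (Q_in − Q_out) t = 6.51 − 0.077000 t; V(43.0) = 3.1990 m³.
Solute balance: dm/dt = 0 − Q_out C = −Q_out m/V(t).
dm/m = −Q_out dt/(V₀ − 0.077000 t); integrating gives ln(m/m₀) = −(Q_out/(Q_in−Q_out)) ln(V/V₀).
m = m₀ (V₀/V)^(Q_out/(Q_in−Q_out)) = 5.15 × (6.51/3.1990)^(-3.8701) = 0.32932 mg.
C = m/V = 0.32932/3.1990 = 0.10294 mg/m³.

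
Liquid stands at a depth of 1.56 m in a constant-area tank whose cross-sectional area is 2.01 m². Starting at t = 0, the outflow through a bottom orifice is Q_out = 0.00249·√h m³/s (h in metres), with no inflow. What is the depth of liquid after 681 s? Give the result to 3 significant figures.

A dh/dt = −Q_out = −0.00249 √h.
∫ h^(−1/2) dh = −(0.00249/A) ∫ dt, giving 2√h = 2√h₀ − (0.00249/A) t.
√h = √1.56 − 0.00249·681/(2·2.01) = 1.2490 − 0.42181 = 0.82719.
h = 0.82719² = 0.68424 m.

0.684 m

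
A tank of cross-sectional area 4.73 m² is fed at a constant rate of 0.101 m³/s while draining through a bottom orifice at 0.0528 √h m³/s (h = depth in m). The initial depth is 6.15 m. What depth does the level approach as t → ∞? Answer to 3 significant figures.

3.66 m

A dh/dt = Q_in − 0.0528 √h. Steady state requires inflow = outflow:
Q_in = 0.0528 √h_ss ⇒ √h_ss = 0.101/0.0528 = 1.9129.
h_ss = 1.9129² = 3.6591 m. (Since h₀ = 6.15 m > h_ss, the level will fall toward this value.)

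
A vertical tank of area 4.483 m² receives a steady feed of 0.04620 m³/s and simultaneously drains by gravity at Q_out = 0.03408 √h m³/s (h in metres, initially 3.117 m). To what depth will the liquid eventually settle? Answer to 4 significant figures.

Level balance: A dh/dt = 0.04620 − 0.03408 √h. Setting dh/dt = 0:
Q_in = 0.03408 √h_ss ⇒ √h_ss = 0.04620/0.03408 = 1.35563.
h_ss = 1.35563² = 1.83774 m. (Since h₀ = 3.117 m > h_ss, the level will fall toward this value.)

1.838 m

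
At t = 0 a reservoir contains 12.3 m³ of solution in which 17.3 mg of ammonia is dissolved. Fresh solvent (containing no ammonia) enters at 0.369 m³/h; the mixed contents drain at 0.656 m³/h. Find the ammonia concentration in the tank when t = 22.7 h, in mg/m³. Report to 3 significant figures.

0.533 mg/m³

Let m(t) be the amount of ammonia. Volume: V(t) = V₀ + (Q_in − Q_out) t = 12.3 − 0.28700 t; V(22.7) = 5.7851 m³.
Species balance (pure solvent in): dm/dt = −Q_out · m/V(t).
Separate: dm/m = −Q_out dt/V(t) ⇒ ln(m/m₀) = −(Q_out/(Q_in−Q_out)) ln(V/V₀).
m = m₀ (V₀/V)^(Q_out/(Q_in−Q_out)) = 17.3 × (12.3/5.7851)^(-2.2857) = 3.0850 mg.
C = m/V = 3.0850/5.7851 = 0.53327 mg/m³.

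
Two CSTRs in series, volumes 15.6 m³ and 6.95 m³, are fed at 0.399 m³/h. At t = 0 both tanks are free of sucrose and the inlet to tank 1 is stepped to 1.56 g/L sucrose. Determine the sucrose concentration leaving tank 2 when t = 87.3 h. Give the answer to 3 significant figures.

Species balance on tank i: dCᵢ/dt = (Cᵢ₋₁ − Cᵢ)/τᵢ with τᵢ = Vᵢ/Q.
τ₁ = 15.6/0.399 = 39.098 h; τ₂ = 6.95/0.399 = 17.419 h.
Solving the cascade with C₁(0)=C₂(0)=0 gives C₂(t) = C_in[1 − (τ₁ e^(−t/τ₁) − τ₂ e^(−t/τ₂))/(τ₁ − τ₂)].
At t = 87.3: e^(−t/τ₁) = 0.10722, e^(−t/τ₂) = 0.0066582.
C₂ = 1.56·[1 − (39.098·0.10722 − 17.419·0.0066582)/(21.679)] = 1.56·0.81198 = 1.2667 g/L.

1.27 g/L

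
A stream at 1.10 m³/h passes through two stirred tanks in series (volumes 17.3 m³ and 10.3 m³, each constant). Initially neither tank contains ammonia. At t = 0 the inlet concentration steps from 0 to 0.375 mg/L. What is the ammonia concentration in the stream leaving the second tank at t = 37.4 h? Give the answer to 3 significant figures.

0.299 mg/L

Each tank obeys Vᵢ dCᵢ/dt = Q(Cᵢ₋₁ − Cᵢ), so τᵢ = Vᵢ/Q.
τ₁ = 17.3/1.10 = 15.727 h; τ₂ = 10.3/1.10 = 9.3636 h.
Tank 1: C₁ = C_in(1 − e^(−t/τ₁)). Tank 2 (τ₁ ≠ τ₂): C₂ = C_in[1 − (τ₁ e^(−t/τ₁) − τ₂ e^(−t/τ₂))/(τ₁ − τ₂)].
At t = 37.4: e^(−t/τ₁) = 0.092733, e^(−t/τ₂) = 0.018423.
C₂ = 0.375·[1 − (15.727·0.092733 − 9.3636·0.018423)/(6.3636)] = 0.375·0.79793 = 0.29922 mg/L.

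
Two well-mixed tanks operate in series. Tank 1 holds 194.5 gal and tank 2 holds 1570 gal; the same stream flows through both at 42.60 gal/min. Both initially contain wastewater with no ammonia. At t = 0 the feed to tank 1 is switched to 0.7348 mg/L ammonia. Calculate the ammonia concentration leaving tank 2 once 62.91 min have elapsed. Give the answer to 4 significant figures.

0.5826 mg/L

Each tank obeys Vᵢ dCᵢ/dt = Q(Cᵢ₋₁ − Cᵢ), so τᵢ = Vᵢ/Q.
τ₁ = 194.5/42.60 = 4.56573 min; τ₂ = 1570/42.60 = 36.8545 min.
Solving the cascade with C₁(0)=C₂(0)=0 gives C₂(t) = C_in[1 − (τ₁ e^(−t/τ₁) − τ₂ e^(−t/τ₂))/(τ₁ − τ₂)].
At t = 62.91: e^(−t/τ₁) = 1.03745e-06, e^(−t/τ₂) = 0.181412.
C₂ = 0.7348·[1 − (4.56573·1.03745e-06 − 36.8545·0.181412)/(-32.2887)] = 0.7348·0.792936 = 0.582649 mg/L.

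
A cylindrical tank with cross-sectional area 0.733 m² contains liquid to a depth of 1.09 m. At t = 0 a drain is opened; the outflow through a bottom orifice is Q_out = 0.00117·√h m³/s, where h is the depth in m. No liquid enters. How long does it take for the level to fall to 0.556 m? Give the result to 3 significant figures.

A dh/dt = −Q_out = −0.00117 √h.
This is separable: 2 d(√h)/dt = −0.00117/A, so √h = √h₀ − (0.00117/(2A)) t.
t = 2A(√h₀ − √h)/0.00117 = 2·0.733·(√1.09 − √0.556)/0.00117
  = 1.4660 × (1.0440 − 0.74565) / 0.00117 = 373.86 s.

374 s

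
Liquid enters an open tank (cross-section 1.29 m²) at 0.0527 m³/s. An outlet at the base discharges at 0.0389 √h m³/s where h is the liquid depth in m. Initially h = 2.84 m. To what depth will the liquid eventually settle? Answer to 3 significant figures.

1.84 m

A dh/dt = Q_in − 0.0389 √h. Steady state requires inflow = outflow:
Q_in = 0.0389 √h_ss ⇒ √h_ss = 0.0527/0.0389 = 1.3548.
h_ss = 1.3548² = 1.8354 m. (Since h₀ = 2.84 m > h_ss, the level will fall toward this value.)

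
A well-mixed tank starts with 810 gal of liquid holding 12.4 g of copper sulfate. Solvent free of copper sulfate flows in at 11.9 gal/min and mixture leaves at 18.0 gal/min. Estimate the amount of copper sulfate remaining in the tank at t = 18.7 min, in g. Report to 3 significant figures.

Total volume: dV/dt = Q_in − Q_out = -6.1000 gal/min, so V(t) = 810 − 6.1000 t and V(18.7) = 695.93 gal.
Solute balance: dm/dt = 0 − Q_out C = −Q_out m/V(t).
Separate: dm/m = −Q_out dt/V(t) ⇒ ln(m/m₀) = −(Q_out/(Q_in−Q_out)) ln(V/V₀).
m = m₀ (V₀/V)^(Q_out/(Q_in−Q_out)) = 12.4 × (810/695.93)^(-2.9508) = 7.9233 g.

7.92 g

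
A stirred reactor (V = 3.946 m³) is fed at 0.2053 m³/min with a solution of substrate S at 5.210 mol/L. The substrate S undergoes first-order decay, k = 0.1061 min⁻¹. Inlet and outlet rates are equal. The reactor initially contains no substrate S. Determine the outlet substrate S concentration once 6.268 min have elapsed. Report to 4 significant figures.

1.078 mol/L

V dC/dt = Q(C_in − C) − k V C.
This is linear with rate a = Q/V + k = 0.158127 min⁻¹.
C_ss = Q C_in/(Q + kV) = 1.71420 mol/L; C(t) = C_ss + (C₀ − C_ss) e^(−a t).
C(6.268) = 1.71420 + (-1.71420)·e^(−0.158127·6.268) = 1.71420 + (-1.71420)·0.371152 = 1.07797 mol/L.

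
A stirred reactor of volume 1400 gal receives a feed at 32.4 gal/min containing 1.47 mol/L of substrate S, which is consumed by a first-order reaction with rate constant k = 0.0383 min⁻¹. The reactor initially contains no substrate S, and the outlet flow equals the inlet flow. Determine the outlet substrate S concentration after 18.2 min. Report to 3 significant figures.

Species balance: V dC/dt = Q C_in − Q C − k V C.
dC/dt = (Q/V) C_in − (Q/V + k) C; effective rate a = Q/V + k = 0.023143 + 0.0383 = 0.061443 min⁻¹.
C_ss = Q C_in/(Q + kV) = 0.55369 mol/L; C(t) = C_ss + (C₀ − C_ss) e^(−a t).
C(18.2) = 0.55369 + (-0.55369)·e^(−0.061443·18.2) = 0.55369 + (-0.55369)·0.32685 = 0.37271 mol/L.

0.373 mol/L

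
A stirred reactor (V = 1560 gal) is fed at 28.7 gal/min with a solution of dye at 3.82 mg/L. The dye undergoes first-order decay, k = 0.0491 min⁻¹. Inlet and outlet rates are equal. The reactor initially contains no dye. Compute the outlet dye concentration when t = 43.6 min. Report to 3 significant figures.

Species balance: V dC/dt = Q C_in − Q C − k V C.
dC/dt = (Q/V) C_in − (Q/V + k) C; effective rate a = Q/V + k = 0.018397 + 0.0491 = 0.067497 min⁻¹.
C_ss = Q C_in/(Q + kV) = 1.0412 mg/L; C(t) = C_ss + (C₀ − C_ss) e^(−a t).
C(43.6) = 1.0412 + (-1.0412)·e^(−0.067497·43.6) = 1.0412 + (-1.0412)·0.052713 = 0.98631 mg/L.

0.986 mg/L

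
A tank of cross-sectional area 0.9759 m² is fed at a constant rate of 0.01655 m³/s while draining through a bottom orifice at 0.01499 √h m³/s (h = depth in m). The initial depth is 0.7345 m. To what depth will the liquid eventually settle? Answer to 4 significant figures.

1.219 m

Level balance: A dh/dt = 0.01655 − 0.01499 √h. Setting dh/dt = 0:
Q_in = 0.01499 √h_ss ⇒ √h_ss = 0.01655/0.01499 = 1.10407.
h_ss = 1.10407² = 1.21897 m. (Since h₀ = 0.7345 m < h_ss, the level will rise toward this value.)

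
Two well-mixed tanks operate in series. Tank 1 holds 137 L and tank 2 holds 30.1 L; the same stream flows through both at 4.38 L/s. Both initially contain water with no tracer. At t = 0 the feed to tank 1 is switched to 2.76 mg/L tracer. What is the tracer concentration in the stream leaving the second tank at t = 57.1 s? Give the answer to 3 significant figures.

Time constants: τᵢ = Vᵢ/Q for each well-mixed tank.
τ₁ = 137/4.38 = 31.279 s; τ₂ = 30.1/4.38 = 6.8721 s.
Solving the cascade with C₁(0)=C₂(0)=0 gives C₂(t) = C_in[1 − (τ₁ e^(−t/τ₁) − τ₂ e^(−t/τ₂))/(τ₁ − τ₂)].
At t = 57.1: e^(−t/τ₁) = 0.16113, e^(−t/τ₂) = 0.00024631.
C₂ = 2.76·[1 − (31.279·0.16113 − 6.8721·0.00024631)/(24.406)] = 2.76·0.79357 = 2.1902 mg/L.

2.19 mg/L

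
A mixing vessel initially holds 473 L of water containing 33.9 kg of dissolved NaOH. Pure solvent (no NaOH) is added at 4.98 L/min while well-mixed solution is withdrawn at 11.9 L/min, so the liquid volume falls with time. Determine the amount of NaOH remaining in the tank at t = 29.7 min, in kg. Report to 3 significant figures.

Let m(t) be the amount of NaOH. Volume: V(t) = V₀ + (Q_in − Q_out) t = 473 − 6.9200 t; V(29.7) = 267.48 L.
Species balance (pure solvent in): dm/dt = −Q_out · m/V(t).
dm/m = −Q_out dt/(V₀ − 6.9200 t); integrating gives ln(m/m₀) = −(Q_out/(Q_in−Q_out)) ln(V/V₀).
m = m₀ (V₀/V)^(Q_out/(Q_in−Q_out)) = 33.9 × (473/267.48)^(-1.7197) = 12.719 kg.

12.7 kg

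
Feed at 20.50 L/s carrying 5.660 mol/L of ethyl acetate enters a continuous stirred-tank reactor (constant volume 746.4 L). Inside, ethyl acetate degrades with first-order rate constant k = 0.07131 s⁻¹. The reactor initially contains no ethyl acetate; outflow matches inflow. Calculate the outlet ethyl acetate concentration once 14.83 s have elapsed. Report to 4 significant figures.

Accumulation = in − out − consumed: V dC/dt = Q C_in − Q C − k V C.
dC/dt = (Q/V) C_in − (Q/V + k) C; effective rate a = Q/V + k = 0.0274652 + 0.07131 = 0.0987752 s⁻¹.
C_ss = Q C_in/(Q + kV) = 1.57380 mol/L; C(t) = C_ss + (C₀ − C_ss) e^(−a t).
C(14.83) = 1.57380 + (-1.57380)·e^(−0.0987752·14.83) = 1.57380 + (-1.57380)·0.231116 = 1.21007 mol/L.

1.210 mol/L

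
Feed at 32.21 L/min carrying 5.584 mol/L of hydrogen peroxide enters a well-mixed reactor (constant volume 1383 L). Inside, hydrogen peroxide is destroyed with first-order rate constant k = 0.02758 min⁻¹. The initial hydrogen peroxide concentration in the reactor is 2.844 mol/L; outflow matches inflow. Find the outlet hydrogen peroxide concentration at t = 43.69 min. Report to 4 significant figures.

2.588 mol/L

Accumulation = in − out − consumed: V dC/dt = Q C_in − Q C − k V C.
dC/dt = (Q/V) C_in − (Q/V + k) C; effective rate a = Q/V + k = 0.0232899 + 0.02758 = 0.0508699 min⁻¹.
C_ss = Q C_in/(Q + kV) = 2.55654 mol/L; C(t) = C_ss + (C₀ − C_ss) e^(−a t).
C(43.69) = 2.55654 + (0.287460)·e^(−0.0508699·43.69) = 2.55654 + (0.287460)·0.108337 = 2.58768 mol/L.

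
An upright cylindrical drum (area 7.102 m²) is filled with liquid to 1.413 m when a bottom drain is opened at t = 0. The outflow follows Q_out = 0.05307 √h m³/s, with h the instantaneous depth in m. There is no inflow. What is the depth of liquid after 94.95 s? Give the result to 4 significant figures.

Volume balance on the tank: A dh/dt = −0.05307 √h.
∫ h^(−1/2) dh = −(0.05307/A) ∫ dt, giving 2√h = 2√h₀ − (0.05307/A) t.
√h = √1.413 − 0.05307·94.95/(2·7.102) = 1.18870 − 0.354759 = 0.833938.
h = 0.833938² = 0.695452 m.

0.6955 m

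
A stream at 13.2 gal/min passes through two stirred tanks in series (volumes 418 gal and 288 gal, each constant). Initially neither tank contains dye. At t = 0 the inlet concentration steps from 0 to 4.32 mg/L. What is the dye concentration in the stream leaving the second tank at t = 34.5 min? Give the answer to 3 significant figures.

1.62 mg/L

Time constants: τᵢ = Vᵢ/Q for each well-mixed tank.
τ₁ = 418/13.2 = 31.667 min; τ₂ = 288/13.2 = 21.818 min.
Tank 1: C₁ = C_in(1 − e^(−t/τ₁)). Tank 2 (τ₁ ≠ τ₂): C₂ = C_in[1 − (τ₁ e^(−t/τ₁) − τ₂ e^(−t/τ₂))/(τ₁ − τ₂)].
At t = 34.5: e^(−t/τ₁) = 0.33639, e^(−t/τ₂) = 0.20572.
C₂ = 4.32·[1 − (31.667·0.33639 − 21.818·0.20572)/(9.8485)] = 4.32·0.37411 = 1.6162 mg/L.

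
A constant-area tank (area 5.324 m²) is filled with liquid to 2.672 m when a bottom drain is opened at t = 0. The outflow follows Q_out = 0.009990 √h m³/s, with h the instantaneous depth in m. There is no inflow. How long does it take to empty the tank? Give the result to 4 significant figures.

With no inflow, A dh/dt = −0.009990 √h.
This is separable: 2 d(√h)/dt = −0.009990/A, so √h = √h₀ − (0.009990/(2A)) t.
Tank is empty when √h = 0: t_empty = 2A√h₀/0.009990.
t_empty = 2·5.324·√2.672/0.009990 = 10.6480·1.63463/0.009990 = 1742.29 s.

1742 s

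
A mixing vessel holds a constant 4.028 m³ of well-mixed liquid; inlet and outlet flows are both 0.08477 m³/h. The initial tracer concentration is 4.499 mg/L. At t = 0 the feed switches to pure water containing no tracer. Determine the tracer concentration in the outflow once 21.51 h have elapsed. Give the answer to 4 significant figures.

Accumulation = in − out for the solute gives V dC/dt = Q(C_in − C).
Time constant τ = V/Q = 4.028/0.08477 = 47.5168 h.
C approaches C_in exponentially: C(t) = C_in + (C₀ − C_in) e^(−t/τ).
C(21.51) = 0 + (4.499 − 0)·e^(−21.51/47.5168) = 0 + (4.49900)·0.635920 = 2.86101 mg/L.

2.861 mg/L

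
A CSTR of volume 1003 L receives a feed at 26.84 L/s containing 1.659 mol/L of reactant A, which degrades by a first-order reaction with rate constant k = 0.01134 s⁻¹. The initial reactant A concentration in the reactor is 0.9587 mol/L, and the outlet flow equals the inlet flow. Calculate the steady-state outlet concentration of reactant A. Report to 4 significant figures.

Accumulation = in − out − consumed: V dC/dt = Q C_in − Q C − k V C.
At steady state: 0 = Q C_in − (Q + kV) C_ss, so C_ss = Q C_in/(Q + kV).
C_ss = 26.84·1.659/(26.84 + 0.01134·1003) = 44.5276/38.2140 = 1.16522 mol/L.

1.165 mol/L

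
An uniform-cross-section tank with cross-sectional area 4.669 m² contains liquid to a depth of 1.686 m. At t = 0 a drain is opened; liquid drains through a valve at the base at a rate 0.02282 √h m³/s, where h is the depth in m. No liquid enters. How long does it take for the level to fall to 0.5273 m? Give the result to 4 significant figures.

Volume balance on the tank: A dh/dt = −0.02282 √h.
Separate and integrate: 2(√h − √h₀) = −(0.02282/A) t.
t = 2A(√h₀ − √h)/0.02282 = 2·4.669·(√1.686 − √0.5273)/0.02282
  = 9.33800 × (1.29846 − 0.726154) / 0.02282 = 234.189 s.

234.2 s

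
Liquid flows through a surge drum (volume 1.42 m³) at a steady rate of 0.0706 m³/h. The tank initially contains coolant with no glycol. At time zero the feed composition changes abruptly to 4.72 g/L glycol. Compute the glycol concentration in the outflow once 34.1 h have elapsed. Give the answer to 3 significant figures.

Transient balance on the dissolved component: V dC/dt = Q(C_in − C).
Time constant τ = V/Q = 1.42/0.0706 = 20.113 h.
Integrating: C(t) = C_in + (C₀ − C_in) e^(−t/τ).
C(34.1) = 4.72 + (0 − 4.72)·e^(−34.1/20.113) = 4.72 + (-4.7200)·0.18353 = 3.8538 g/L.

3.85 g/L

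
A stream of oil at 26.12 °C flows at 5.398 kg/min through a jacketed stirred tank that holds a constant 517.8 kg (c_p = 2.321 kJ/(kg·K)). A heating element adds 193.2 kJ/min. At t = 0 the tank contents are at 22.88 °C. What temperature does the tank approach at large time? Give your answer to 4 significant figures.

Energy balance: M c_p dT/dt = ṁ c_p (T_in − T) + 193.2.
At steady state dT/dt = 0 ⇒ T_ss = T_in + Q̇/(ṁ c_p) = 26.12 + 193.2/(5.398·2.321) = 41.5405 °C.

41.54 °C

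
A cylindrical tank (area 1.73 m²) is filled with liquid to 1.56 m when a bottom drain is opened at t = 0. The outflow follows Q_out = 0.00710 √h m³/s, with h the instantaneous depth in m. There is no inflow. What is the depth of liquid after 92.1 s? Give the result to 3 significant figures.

A dh/dt = −Q_out = −0.00710 √h.
This is separable: 2 d(√h)/dt = −0.00710/A, so √h = √h₀ − (0.00710/(2A)) t.
√h = √1.56 − 0.00710·92.1/(2·1.73) = 1.2490 − 0.18899 = 1.0600.
h = 1.0600² = 1.1236 m.

1.12 m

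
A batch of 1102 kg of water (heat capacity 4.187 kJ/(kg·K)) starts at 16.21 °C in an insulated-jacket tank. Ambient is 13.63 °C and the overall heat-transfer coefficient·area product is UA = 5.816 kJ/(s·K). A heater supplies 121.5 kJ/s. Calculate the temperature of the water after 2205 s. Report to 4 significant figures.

33.38 °C

Lumped-capacitance energy balance: M c_p dT/dt = UA(T_amb − T) + Q̇.
dT/dt = (T_ss − T)/τ with T_ss = T_amb + Q̇/UA = 13.63 + 121.5/5.816 = 34.5206 °C, τ = M c_p/UA = 1102·4.187/5.816 = 793.341 s.
Solution: T(t) = T_ss + (T₀ − T_ss) e^(−t/τ).
T(2205) = 34.5206 + (-18.3106)·0.0620768 = 33.3840 °C.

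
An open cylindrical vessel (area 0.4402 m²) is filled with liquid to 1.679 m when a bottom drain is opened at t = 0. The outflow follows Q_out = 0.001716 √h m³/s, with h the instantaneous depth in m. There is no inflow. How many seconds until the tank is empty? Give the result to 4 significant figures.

A dh/dt = −Q_out = −0.001716 √h.
Separate and integrate: 2(√h − √h₀) = −(0.001716/A) t.
Set h = 0: 2√h₀ = (0.001716/A) t_empty ⇒ t_empty = 2A√h₀/0.001716.
t_empty = 2·0.4402·√1.679/0.001716 = 0.880400·1.29576/0.001716 = 664.796 s.

664.8 s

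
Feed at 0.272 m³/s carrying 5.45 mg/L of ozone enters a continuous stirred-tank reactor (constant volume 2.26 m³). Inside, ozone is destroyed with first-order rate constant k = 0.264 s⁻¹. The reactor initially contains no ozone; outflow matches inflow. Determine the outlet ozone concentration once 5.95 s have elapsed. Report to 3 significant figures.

1.53 mg/L

V dC/dt = Q(C_in − C) − k V C.
dC/dt = (Q/V) C_in − (Q/V + k) C; effective rate a = Q/V + k = 0.12035 + 0.264 = 0.38435 s⁻¹.
C_ss = Q C_in/(Q + kV) = 1.7066 mg/L; C(t) = C_ss + (C₀ − C_ss) e^(−a t).
C(5.95) = 1.7066 + (-1.7066)·e^(−0.38435·5.95) = 1.7066 + (-1.7066)·0.10158 = 1.5332 mg/L.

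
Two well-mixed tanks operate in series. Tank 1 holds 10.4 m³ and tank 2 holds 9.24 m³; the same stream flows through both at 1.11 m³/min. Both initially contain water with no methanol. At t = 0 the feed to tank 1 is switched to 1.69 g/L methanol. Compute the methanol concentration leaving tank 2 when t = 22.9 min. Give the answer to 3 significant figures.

1.23 g/L

Each tank obeys Vᵢ dCᵢ/dt = Q(Cᵢ₋₁ − Cᵢ), so τᵢ = Vᵢ/Q.
τ₁ = 10.4/1.11 = 9.3694 min; τ₂ = 9.24/1.11 = 8.3243 min.
Solving the cascade with C₁(0)=C₂(0)=0 gives C₂(t) = C_in[1 − (τ₁ e^(−t/τ₁) − τ₂ e^(−t/τ₂))/(τ₁ − τ₂)].
At t = 22.9: e^(−t/τ₁) = 0.086801, e^(−t/τ₂) = 0.063866.
C₂ = 1.69·[1 − (9.3694·0.086801 − 8.3243·0.063866)/(1.0450)] = 1.69·0.73050 = 1.2346 g/L.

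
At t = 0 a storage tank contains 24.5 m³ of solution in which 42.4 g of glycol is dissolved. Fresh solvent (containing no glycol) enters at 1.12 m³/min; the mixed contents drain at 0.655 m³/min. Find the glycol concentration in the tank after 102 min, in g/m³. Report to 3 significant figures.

0.129 g/m³

Let m(t) be the amount of glycol. Volume: V(t) = V₀ + (Q_in − Q_out) t = 24.5 + 0.46500 t; V(102) = 71.930 m³.
Solute balance: dm/dt = 0 − Q_out C = −Q_out m/V(t).
dm/m = −Q_out dt/(V₀ + 0.46500 t); integrating gives ln(m/m₀) = −(Q_out/(Q_in−Q_out)) ln(V/V₀).
m = m₀ (V₀/V)^(Q_out/(Q_in−Q_out)) = 42.4 × (24.5/71.930)^(1.4086) = 9.3004 g.
C = m/V = 9.3004/71.930 = 0.12930 g/m³.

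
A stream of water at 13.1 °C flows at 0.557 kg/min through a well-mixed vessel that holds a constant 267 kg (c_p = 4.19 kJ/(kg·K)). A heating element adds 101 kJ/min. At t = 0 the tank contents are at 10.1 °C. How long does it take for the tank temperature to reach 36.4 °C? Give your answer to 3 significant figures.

Unsteady energy balance on the tank contents: M c_p dT/dt = ṁ c_p (T_in − T) + 101.
τ = M/ṁ = 479.35 min; T_ss = T_in + Q̇/(ṁ c_p) = 56.377 °C.
T(t) = T_ss + (T₀ − T_ss) e^(−t/τ). Set T = 36.4:
e^(−t/τ) = (36.4 − 56.377)/(10.1 − 56.377) = 0.43168
t = −479.35 · ln(0.43168) = 402.69 min.

403 min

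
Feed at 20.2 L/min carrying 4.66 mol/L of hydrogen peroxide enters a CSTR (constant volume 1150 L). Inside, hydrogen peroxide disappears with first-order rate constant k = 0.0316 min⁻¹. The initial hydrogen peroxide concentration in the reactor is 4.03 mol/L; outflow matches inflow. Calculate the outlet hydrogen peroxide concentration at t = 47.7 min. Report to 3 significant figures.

1.89 mol/L

Species balance: V dC/dt = Q C_in − Q C − k V C.
dC/dt = (Q/V) C_in − (Q/V + k) C; effective rate a = Q/V + k = 0.017565 + 0.0316 = 0.049165 min⁻¹.
C_ss = Q C_in/(Q + kV) = 1.6649 mol/L; C(t) = C_ss + (C₀ − C_ss) e^(−a t).
C(47.7) = 1.6649 + (2.3651)·e^(−0.049165·47.7) = 1.6649 + (2.3651)·0.095830 = 1.8915 mol/L.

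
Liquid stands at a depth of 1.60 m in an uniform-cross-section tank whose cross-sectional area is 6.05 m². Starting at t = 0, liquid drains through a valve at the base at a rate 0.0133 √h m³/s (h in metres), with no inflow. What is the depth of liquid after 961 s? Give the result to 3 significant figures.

A dh/dt = −Q_out = −0.0133 √h.
∫ h^(−1/2) dh = −(0.0133/A) ∫ dt, giving 2√h = 2√h₀ − (0.0133/A) t.
√h = √1.60 − 0.0133·961/(2·6.05) = 1.2649 − 1.0563 = 0.20861.
h = 0.20861² = 0.043516 m.

0.0435 m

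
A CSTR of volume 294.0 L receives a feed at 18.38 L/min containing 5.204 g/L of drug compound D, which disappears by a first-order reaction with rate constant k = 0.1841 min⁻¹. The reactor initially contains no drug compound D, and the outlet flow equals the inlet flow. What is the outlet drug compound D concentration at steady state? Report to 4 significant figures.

Species balance: V dC/dt = Q C_in − Q C − k V C.
Steady state (dC/dt = 0): C_ss = Q C_in/(Q + kV) = C_in/(1 + kV/Q).
C_ss = 18.38·5.204/(18.38 + 0.1841·294.0) = 95.6495/72.5054 = 1.31921 g/L.

1.319 g/L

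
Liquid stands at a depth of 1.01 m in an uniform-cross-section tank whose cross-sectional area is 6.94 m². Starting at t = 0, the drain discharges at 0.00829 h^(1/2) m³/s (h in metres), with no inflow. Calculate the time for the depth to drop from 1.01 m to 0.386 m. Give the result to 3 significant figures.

642 s

Volume balance on the tank: A dh/dt = −0.00829 √h.
This is separable: 2 d(√h)/dt = −0.00829/A, so √h = √h₀ − (0.00829/(2A)) t.
t = 2A(√h₀ − √h)/0.00829 = 2·6.94·(√1.01 − √0.386)/0.00829
  = 13.880 × (1.0050 − 0.62129) / 0.00829 = 642.43 s.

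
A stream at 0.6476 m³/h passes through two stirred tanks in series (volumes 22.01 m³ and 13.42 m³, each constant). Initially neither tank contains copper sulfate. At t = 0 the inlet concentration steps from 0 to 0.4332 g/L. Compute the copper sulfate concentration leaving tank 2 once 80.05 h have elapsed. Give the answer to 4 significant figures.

0.3421 g/L

Species balance on tank i: dCᵢ/dt = (Cᵢ₋₁ − Cᵢ)/τᵢ with τᵢ = Vᵢ/Q.
τ₁ = 22.01/0.6476 = 33.9870 h; τ₂ = 13.42/0.6476 = 20.7227 h.
Solving the cascade with C₁(0)=C₂(0)=0 gives C₂(t) = C_in[1 − (τ₁ e^(−t/τ₁) − τ₂ e^(−t/τ₂))/(τ₁ − τ₂)].
At t = 80.05: e^(−t/τ₁) = 0.0948641, e^(−t/τ₂) = 0.0210066.
C₂ = 0.4332·[1 − (33.9870·0.0948641 − 20.7227·0.0210066)/(13.2644)] = 0.4332·0.789750 = 0.342120 g/L.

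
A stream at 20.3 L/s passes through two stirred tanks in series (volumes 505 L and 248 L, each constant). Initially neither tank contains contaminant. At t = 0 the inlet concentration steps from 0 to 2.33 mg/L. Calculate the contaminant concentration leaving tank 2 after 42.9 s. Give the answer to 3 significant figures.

Time constants: τᵢ = Vᵢ/Q for each well-mixed tank.
τ₁ = 505/20.3 = 24.877 s; τ₂ = 248/20.3 = 12.217 s.
Solving the cascade with C₁(0)=C₂(0)=0 gives C₂(t) = C_in[1 − (τ₁ e^(−t/τ₁) − τ₂ e^(−t/τ₂))/(τ₁ − τ₂)].
At t = 42.9: e^(−t/τ₁) = 0.17826, e^(−t/τ₂) = 0.029850.
C₂ = 2.33·[1 − (24.877·0.17826 − 12.217·0.029850)/(12.660)] = 2.33·0.67852 = 1.5810 mg/L.

1.58 mg/L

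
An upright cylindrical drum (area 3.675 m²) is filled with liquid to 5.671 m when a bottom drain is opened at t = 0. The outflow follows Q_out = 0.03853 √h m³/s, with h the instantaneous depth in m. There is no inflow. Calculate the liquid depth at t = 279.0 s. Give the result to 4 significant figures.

0.8442 m

A dh/dt = −Q_out = −0.03853 √h.
Separate and integrate: 2(√h − √h₀) = −(0.03853/A) t.
√h = √5.671 − 0.03853·279.0/(2·3.675) = 2.38139 − 1.46257 = 0.918819.
h = 0.918819² = 0.844228 m.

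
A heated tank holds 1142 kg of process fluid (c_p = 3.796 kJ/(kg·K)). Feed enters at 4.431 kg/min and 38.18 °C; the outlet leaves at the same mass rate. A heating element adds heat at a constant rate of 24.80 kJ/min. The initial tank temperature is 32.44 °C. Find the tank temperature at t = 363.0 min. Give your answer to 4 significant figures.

37.89 °C

Unsteady energy balance on the tank contents: M c_p dT/dt = ṁ c_p (T_in − T) + 24.80.
Rearrange: dT/dt = (T_ss − T)/τ with τ = M/ṁ = 257.730 min and T_ss = T_in + Q̇/(ṁ c_p) = 39.6544 °C.
Integrating: T(t) = T_ss + (T₀ − T_ss) e^(−t/τ).
T(363.0) = 39.6544 + (-7.21443)·e^(−363.0/257.730) = 39.6544 + (-7.21443)·0.244521 = 37.8903 °C.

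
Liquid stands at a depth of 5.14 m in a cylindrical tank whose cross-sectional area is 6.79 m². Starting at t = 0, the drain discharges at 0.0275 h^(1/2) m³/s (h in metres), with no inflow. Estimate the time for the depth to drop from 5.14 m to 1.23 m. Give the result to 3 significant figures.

572 s

A dh/dt = −Q_out = −0.0275 √h.
∫ h^(−1/2) dh = −(0.0275/A) ∫ dt, giving 2√h = 2√h₀ − (0.0275/A) t.
t = 2A(√h₀ − √h)/0.0275 = 2·6.79·(√5.14 − √1.23)/0.0275
  = 13.580 × (2.2672 − 1.1091) / 0.0275 = 571.89 s.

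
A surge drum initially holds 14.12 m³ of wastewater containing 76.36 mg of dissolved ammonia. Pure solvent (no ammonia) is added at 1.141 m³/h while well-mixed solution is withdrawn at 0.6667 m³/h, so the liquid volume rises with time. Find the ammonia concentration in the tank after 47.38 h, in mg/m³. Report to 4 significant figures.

0.5472 mg/m³

Let m(t) be the amount of ammonia. Volume: V(t) = V₀ + (Q_in − Q_out) t = 14.12 + 0.474300 t; V(47.38) = 36.5923 m³.
No ammonia enters, so dm/dt = −Q_out · (m/V).
Separate: dm/m = −Q_out dt/V(t) ⇒ ln(m/m₀) = −(Q_out/(Q_in−Q_out)) ln(V/V₀).
m = m₀ (V₀/V)^(Q_out/(Q_in−Q_out)) = 76.36 × (14.12/36.5923)^(1.40565) = 20.0240 mg.
C = m/V = 20.0240/36.5923 = 0.547219 mg/m³.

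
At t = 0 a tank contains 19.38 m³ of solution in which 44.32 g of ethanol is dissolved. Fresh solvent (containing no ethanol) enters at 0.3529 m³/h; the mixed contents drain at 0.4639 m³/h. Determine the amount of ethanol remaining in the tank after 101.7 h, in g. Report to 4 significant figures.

1.151 g

Total volume: dV/dt = Q_in − Q_out = -0.111000 m³/h, so V(t) = 19.38 − 0.111000 t and V(101.7) = 8.09130 m³.
Species balance (pure solvent in): dm/dt = −Q_out · m/V(t).
Separate: dm/m = −Q_out dt/V(t) ⇒ ln(m/m₀) = −(Q_out/(Q_in−Q_out)) ln(V/V₀).
m = m₀ (V₀/V)^(Q_out/(Q_in−Q_out)) = 44.32 × (19.38/8.09130)^(-4.17928) = 1.15147 g.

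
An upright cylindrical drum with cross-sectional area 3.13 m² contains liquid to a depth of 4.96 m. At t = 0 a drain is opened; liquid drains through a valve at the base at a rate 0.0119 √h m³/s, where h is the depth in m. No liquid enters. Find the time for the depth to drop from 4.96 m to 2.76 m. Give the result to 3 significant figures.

298 s

Unsteady balance on liquid volume: A dh/dt = −0.0119 √h.
This is separable: 2 d(√h)/dt = −0.0119/A, so √h = √h₀ − (0.0119/(2A)) t.
t = 2A(√h₀ − √h)/0.0119 = 2·3.13·(√4.96 − √2.76)/0.0119
  = 6.2600 × (2.2271 − 1.6613) / 0.0119 = 297.63 s.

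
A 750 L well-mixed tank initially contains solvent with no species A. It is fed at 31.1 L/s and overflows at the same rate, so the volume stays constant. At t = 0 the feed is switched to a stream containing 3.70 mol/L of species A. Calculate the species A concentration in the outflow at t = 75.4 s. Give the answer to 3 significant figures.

Species balance on the tank: V dC/dt = Q(C_in − C).
Time constant τ = V/Q = 750/31.1 = 24.116 s.
C approaches C_in exponentially: C(t) = C_in + (C₀ − C_in) e^(−t/τ).
C(75.4) = 3.70 + (0 − 3.70)·e^(−75.4/24.116) = 3.70 + (-3.7000)·0.043867 = 3.5377 mol/L.

3.54 mol/L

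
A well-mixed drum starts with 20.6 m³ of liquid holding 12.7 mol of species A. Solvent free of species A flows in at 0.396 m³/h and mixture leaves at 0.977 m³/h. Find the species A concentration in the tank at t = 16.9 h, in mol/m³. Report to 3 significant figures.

0.397 mol/m³

Total volume: dV/dt = Q_in − Q_out = -0.58100 m³/h, so V(t) = 20.6 − 0.58100 t and V(16.9) = 10.781 m³.
Species balance (pure solvent in): dm/dt = −Q_out · m/V(t).
Separate: dm/m = −Q_out dt/V(t) ⇒ ln(m/m₀) = −(Q_out/(Q_in−Q_out)) ln(V/V₀).
m = m₀ (V₀/V)^(Q_out/(Q_in−Q_out)) = 12.7 × (20.6/10.781)^(-1.6816) = 4.2750 mol.
C = m/V = 4.2750/10.781 = 0.39653 mol/m³.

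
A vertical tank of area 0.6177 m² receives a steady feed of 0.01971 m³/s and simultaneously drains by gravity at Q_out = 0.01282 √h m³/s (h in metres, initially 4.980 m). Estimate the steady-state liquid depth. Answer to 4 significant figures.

Unsteady balance on liquid volume: A dh/dt = Q_in − 0.01282 √h. At steady state dh/dt = 0:
Q_in = 0.01282 √h_ss ⇒ √h_ss = 0.01971/0.01282 = 1.53744.
h_ss = 1.53744² = 2.36373 m. (Since h₀ = 4.980 m > h_ss, the level will fall toward this value.)

2.364 m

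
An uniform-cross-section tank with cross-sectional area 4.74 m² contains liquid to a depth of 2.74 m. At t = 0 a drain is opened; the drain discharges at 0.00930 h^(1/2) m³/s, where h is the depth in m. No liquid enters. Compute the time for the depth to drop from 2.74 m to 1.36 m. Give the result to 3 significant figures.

499 s

Volume balance on the tank: A dh/dt = −0.00930 √h.
Separate and integrate: 2(√h − √h₀) = −(0.00930/A) t.
t = 2A(√h₀ − √h)/0.00930 = 2·4.74·(√2.74 − √1.36)/0.00930
  = 9.4800 × (1.6553 − 1.1662) / 0.00930 = 498.57 s.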